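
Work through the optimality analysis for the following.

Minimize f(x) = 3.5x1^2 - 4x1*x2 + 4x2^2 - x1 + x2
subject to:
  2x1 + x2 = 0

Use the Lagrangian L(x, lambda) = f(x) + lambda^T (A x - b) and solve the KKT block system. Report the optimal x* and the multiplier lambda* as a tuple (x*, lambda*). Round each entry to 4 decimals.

Form the Lagrangian:
  L(x, lambda) = (1/2) x^T Q x + c^T x + lambda^T (A x - b)
Stationarity (grad_x L = 0): Q x + c + A^T lambda = 0.
Primal feasibility: A x = b.

This gives the KKT block system:
  [ Q   A^T ] [ x     ]   [-c ]
  [ A    0  ] [ lambda ] = [ b ]

Solving the linear system:
  x*      = (0.0545, -0.1091)
  lambda* = (0.0909)
  f(x*)   = -0.0818

x* = (0.0545, -0.1091), lambda* = (0.0909)


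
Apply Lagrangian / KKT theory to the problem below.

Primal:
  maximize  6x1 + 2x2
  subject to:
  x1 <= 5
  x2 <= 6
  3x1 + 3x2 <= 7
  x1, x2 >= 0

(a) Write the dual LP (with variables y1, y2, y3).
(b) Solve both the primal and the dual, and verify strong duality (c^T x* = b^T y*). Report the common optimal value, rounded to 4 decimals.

The standard primal-dual pair for 'max c^T x s.t. A x <= b, x >= 0' is:
  Dual:  min b^T y  s.t.  A^T y >= c,  y >= 0.

So the dual LP is:
  minimize  5y1 + 6y2 + 7y3
  subject to:
    y1 + 3y3 >= 6
    y2 + 3y3 >= 2
    y1, y2, y3 >= 0

Solving the primal: x* = (2.3333, 0).
  primal value c^T x* = 14.
Solving the dual: y* = (0, 0, 2).
  dual value b^T y* = 14.
Strong duality: c^T x* = b^T y*. Confirmed.

14


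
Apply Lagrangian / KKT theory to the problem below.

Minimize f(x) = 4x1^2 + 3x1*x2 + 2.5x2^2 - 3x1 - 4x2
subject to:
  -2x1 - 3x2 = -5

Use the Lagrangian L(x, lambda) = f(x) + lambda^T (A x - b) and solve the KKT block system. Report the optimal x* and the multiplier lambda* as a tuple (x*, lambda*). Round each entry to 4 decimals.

Form the Lagrangian:
  L(x, lambda) = (1/2) x^T Q x + c^T x + lambda^T (A x - b)
Stationarity (grad_x L = 0): Q x + c + A^T lambda = 0.
Primal feasibility: A x = b.

This gives the KKT block system:
  [ Q   A^T ] [ x     ]   [-c ]
  [ A    0  ] [ lambda ] = [ b ]

Solving the linear system:
  x*      = (0.1429, 1.5714)
  lambda* = (1.4286)
  f(x*)   = 0.2143

x* = (0.1429, 1.5714), lambda* = (1.4286)


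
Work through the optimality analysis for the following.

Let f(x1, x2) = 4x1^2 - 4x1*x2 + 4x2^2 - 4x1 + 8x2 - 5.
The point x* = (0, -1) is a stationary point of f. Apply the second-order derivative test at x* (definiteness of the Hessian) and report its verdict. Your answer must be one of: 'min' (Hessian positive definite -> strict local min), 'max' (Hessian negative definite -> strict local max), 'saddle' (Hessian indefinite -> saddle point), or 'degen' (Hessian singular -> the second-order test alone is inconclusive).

Compute the Hessian H = grad^2 f:
  H = [[8, -4], [-4, 8]]
Verify stationarity: grad f(x*) = H x* + g = (0, 0).
Eigenvalues of H: 4, 12.
Both eigenvalues > 0, so H is positive definite -> x* is a strict local min.

min


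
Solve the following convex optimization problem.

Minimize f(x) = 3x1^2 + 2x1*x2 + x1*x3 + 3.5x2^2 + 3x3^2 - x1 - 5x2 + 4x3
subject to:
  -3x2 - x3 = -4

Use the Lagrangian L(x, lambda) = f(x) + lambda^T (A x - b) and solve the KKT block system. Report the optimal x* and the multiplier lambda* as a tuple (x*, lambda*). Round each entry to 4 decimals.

Form the Lagrangian:
  L(x, lambda) = (1/2) x^T Q x + c^T x + lambda^T (A x - b)
Stationarity (grad_x L = 0): Q x + c + A^T lambda = 0.
Primal feasibility: A x = b.

This gives the KKT block system:
  [ Q   A^T ] [ x     ]   [-c ]
  [ A    0  ] [ lambda ] = [ b ]

Solving the linear system:
  x*      = (-0.2575, 1.4548, -0.3644)
  lambda* = (1.5562)
  f(x*)   = -1.1247

x* = (-0.2575, 1.4548, -0.3644), lambda* = (1.5562)


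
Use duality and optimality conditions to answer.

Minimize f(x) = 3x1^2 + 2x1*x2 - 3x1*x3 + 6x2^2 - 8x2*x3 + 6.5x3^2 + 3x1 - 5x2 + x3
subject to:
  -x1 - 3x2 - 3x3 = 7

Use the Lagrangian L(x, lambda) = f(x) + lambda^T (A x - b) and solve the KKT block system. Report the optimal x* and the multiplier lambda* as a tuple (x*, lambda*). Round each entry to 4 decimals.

Form the Lagrangian:
  L(x, lambda) = (1/2) x^T Q x + c^T x + lambda^T (A x - b)
Stationarity (grad_x L = 0): Q x + c + A^T lambda = 0.
Primal feasibility: A x = b.

This gives the KKT block system:
  [ Q   A^T ] [ x     ]   [-c ]
  [ A    0  ] [ lambda ] = [ b ]

Solving the linear system:
  x*      = (-1.2124, -0.6939, -1.2353)
  lambda* = (-1.9566)
  f(x*)   = 6.1466

x* = (-1.2124, -0.6939, -1.2353), lambda* = (-1.9566)


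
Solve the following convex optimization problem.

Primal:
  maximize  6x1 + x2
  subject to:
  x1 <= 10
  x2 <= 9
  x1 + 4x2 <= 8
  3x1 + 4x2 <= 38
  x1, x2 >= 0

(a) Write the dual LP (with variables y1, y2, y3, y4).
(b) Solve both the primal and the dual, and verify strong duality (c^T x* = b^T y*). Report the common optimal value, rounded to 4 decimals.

The standard primal-dual pair for 'max c^T x s.t. A x <= b, x >= 0' is:
  Dual:  min b^T y  s.t.  A^T y >= c,  y >= 0.

So the dual LP is:
  minimize  10y1 + 9y2 + 8y3 + 38y4
  subject to:
    y1 + y3 + 3y4 >= 6
    y2 + 4y3 + 4y4 >= 1
    y1, y2, y3, y4 >= 0

Solving the primal: x* = (8, 0).
  primal value c^T x* = 48.
Solving the dual: y* = (0, 0, 6, 0).
  dual value b^T y* = 48.
Strong duality: c^T x* = b^T y*. Confirmed.

48


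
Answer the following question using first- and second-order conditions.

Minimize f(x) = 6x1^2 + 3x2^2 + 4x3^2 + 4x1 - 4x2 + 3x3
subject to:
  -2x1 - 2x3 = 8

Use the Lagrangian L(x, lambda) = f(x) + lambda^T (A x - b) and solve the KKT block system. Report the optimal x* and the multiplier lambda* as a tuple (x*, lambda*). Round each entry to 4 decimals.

Form the Lagrangian:
  L(x, lambda) = (1/2) x^T Q x + c^T x + lambda^T (A x - b)
Stationarity (grad_x L = 0): Q x + c + A^T lambda = 0.
Primal feasibility: A x = b.

This gives the KKT block system:
  [ Q   A^T ] [ x     ]   [-c ]
  [ A    0  ] [ lambda ] = [ b ]

Solving the linear system:
  x*      = (-1.65, 0.6667, -2.35)
  lambda* = (-7.9)
  f(x*)   = 23.4417

x* = (-1.65, 0.6667, -2.35), lambda* = (-7.9)


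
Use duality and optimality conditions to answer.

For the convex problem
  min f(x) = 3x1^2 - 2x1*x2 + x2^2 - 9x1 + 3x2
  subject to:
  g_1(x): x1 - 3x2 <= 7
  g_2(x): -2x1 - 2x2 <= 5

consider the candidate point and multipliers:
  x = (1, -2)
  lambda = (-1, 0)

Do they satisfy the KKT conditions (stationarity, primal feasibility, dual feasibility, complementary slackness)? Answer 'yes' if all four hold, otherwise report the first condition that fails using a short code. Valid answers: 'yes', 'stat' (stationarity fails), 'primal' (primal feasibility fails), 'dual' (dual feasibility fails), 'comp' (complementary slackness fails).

Gradient of f: grad f(x) = Q x + c = (1, -3)
Constraint values g_i(x) = a_i^T x - b_i:
  g_1((1, -2)) = 0
  g_2((1, -2)) = -3
Stationarity residual: grad f(x) + sum_i lambda_i a_i = (0, 0)
  -> stationarity OK
Primal feasibility (all g_i <= 0): OK
Dual feasibility (all lambda_i >= 0): FAILS
Complementary slackness (lambda_i * g_i(x) = 0 for all i): OK

Verdict: the first failing condition is dual_feasibility -> dual.

dual


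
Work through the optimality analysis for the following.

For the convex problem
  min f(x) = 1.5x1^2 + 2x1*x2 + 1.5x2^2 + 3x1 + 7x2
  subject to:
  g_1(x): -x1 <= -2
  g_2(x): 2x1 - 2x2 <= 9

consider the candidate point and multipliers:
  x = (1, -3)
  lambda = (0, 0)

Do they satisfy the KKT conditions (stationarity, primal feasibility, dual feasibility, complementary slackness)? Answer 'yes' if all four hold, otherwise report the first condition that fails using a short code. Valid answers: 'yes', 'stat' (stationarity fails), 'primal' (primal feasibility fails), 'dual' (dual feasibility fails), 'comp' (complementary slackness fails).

Gradient of f: grad f(x) = Q x + c = (0, 0)
Constraint values g_i(x) = a_i^T x - b_i:
  g_1((1, -3)) = 1
  g_2((1, -3)) = -1
Stationarity residual: grad f(x) + sum_i lambda_i a_i = (0, 0)
  -> stationarity OK
Primal feasibility (all g_i <= 0): FAILS
Dual feasibility (all lambda_i >= 0): OK
Complementary slackness (lambda_i * g_i(x) = 0 for all i): OK

Verdict: the first failing condition is primal_feasibility -> primal.

primal


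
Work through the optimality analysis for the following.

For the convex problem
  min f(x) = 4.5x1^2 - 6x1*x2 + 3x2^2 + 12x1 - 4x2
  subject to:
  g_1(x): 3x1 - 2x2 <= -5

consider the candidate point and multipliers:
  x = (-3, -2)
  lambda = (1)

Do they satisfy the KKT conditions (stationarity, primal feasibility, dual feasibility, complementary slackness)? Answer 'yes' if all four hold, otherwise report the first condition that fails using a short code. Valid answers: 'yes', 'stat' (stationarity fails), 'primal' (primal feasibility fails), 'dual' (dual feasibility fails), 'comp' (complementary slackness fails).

Gradient of f: grad f(x) = Q x + c = (-3, 2)
Constraint values g_i(x) = a_i^T x - b_i:
  g_1((-3, -2)) = 0
Stationarity residual: grad f(x) + sum_i lambda_i a_i = (0, 0)
  -> stationarity OK
Primal feasibility (all g_i <= 0): OK
Dual feasibility (all lambda_i >= 0): OK
Complementary slackness (lambda_i * g_i(x) = 0 for all i): OK

Verdict: yes, KKT holds.

yes


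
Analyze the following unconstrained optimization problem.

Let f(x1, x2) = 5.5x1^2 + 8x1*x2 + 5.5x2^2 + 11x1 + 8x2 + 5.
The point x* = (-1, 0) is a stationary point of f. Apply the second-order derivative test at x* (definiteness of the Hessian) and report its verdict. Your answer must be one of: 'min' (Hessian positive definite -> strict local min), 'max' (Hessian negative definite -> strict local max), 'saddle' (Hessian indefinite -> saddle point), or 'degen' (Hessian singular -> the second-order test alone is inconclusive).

Compute the Hessian H = grad^2 f:
  H = [[11, 8], [8, 11]]
Verify stationarity: grad f(x*) = H x* + g = (0, 0).
Eigenvalues of H: 3, 19.
Both eigenvalues > 0, so H is positive definite -> x* is a strict local min.

min


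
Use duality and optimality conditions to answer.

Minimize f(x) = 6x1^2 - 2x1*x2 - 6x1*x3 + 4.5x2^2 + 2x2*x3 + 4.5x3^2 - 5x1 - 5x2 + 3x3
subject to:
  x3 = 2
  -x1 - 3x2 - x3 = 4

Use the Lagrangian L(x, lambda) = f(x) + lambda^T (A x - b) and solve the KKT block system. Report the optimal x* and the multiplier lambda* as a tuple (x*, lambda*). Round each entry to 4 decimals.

Form the Lagrangian:
  L(x, lambda) = (1/2) x^T Q x + c^T x + lambda^T (A x - b)
Stationarity (grad_x L = 0): Q x + c + A^T lambda = 0.
Primal feasibility: A x = b.

This gives the KKT block system:
  [ Q   A^T ] [ x     ]   [-c ]
  [ A    0  ] [ lambda ] = [ b ]

Solving the linear system:
  x*      = (0.4651, -2.155, 2)
  lambda* = (-21.0078, -7.1085)
  f(x*)   = 42.4496

x* = (0.4651, -2.155, 2), lambda* = (-21.0078, -7.1085)


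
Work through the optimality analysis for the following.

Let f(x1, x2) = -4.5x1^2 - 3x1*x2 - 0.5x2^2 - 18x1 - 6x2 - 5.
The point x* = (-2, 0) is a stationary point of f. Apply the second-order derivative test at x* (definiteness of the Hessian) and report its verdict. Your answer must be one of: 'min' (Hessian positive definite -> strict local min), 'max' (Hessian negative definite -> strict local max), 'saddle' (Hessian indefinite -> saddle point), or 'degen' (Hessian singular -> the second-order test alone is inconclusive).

Compute the Hessian H = grad^2 f:
  H = [[-9, -3], [-3, -1]]
Verify stationarity: grad f(x*) = H x* + g = (0, 0).
Eigenvalues of H: -10, 0.
H has a zero eigenvalue (singular; negative semidefinite but not definite), so H is neither positive definite, negative definite, nor indefinite. The second-order test alone is inconclusive -> degen.
(Indeed, f is constant along the null direction of H through x*, so x* is not a strict local extremum.)

degen


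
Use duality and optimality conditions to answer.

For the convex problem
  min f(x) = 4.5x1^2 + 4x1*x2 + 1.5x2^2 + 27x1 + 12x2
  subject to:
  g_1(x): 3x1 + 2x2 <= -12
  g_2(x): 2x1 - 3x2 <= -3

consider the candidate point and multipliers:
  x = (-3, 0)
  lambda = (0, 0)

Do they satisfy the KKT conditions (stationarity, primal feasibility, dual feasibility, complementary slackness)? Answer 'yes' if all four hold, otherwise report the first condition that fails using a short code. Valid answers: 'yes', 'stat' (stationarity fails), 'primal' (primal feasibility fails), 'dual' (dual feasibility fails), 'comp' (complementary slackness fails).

Gradient of f: grad f(x) = Q x + c = (0, 0)
Constraint values g_i(x) = a_i^T x - b_i:
  g_1((-3, 0)) = 3
  g_2((-3, 0)) = -3
Stationarity residual: grad f(x) + sum_i lambda_i a_i = (0, 0)
  -> stationarity OK
Primal feasibility (all g_i <= 0): FAILS
Dual feasibility (all lambda_i >= 0): OK
Complementary slackness (lambda_i * g_i(x) = 0 for all i): OK

Verdict: the first failing condition is primal_feasibility -> primal.

primal


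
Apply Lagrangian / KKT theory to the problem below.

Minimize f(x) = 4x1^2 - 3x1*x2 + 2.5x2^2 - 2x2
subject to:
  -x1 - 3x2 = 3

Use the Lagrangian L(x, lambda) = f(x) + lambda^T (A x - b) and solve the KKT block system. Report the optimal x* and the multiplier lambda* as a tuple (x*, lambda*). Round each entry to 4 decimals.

Form the Lagrangian:
  L(x, lambda) = (1/2) x^T Q x + c^T x + lambda^T (A x - b)
Stationarity (grad_x L = 0): Q x + c + A^T lambda = 0.
Primal feasibility: A x = b.

This gives the KKT block system:
  [ Q   A^T ] [ x     ]   [-c ]
  [ A    0  ] [ lambda ] = [ b ]

Solving the linear system:
  x*      = (-0.5053, -0.8316)
  lambda* = (-1.5474)
  f(x*)   = 3.1526

x* = (-0.5053, -0.8316), lambda* = (-1.5474)


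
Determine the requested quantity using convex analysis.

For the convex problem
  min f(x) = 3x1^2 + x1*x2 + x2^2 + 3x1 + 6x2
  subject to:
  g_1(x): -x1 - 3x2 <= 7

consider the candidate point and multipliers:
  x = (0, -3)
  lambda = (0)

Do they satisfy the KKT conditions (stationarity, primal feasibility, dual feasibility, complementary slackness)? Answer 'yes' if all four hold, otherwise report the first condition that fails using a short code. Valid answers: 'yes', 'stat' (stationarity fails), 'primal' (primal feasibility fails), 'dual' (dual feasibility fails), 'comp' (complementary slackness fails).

Gradient of f: grad f(x) = Q x + c = (0, 0)
Constraint values g_i(x) = a_i^T x - b_i:
  g_1((0, -3)) = 2
Stationarity residual: grad f(x) + sum_i lambda_i a_i = (0, 0)
  -> stationarity OK
Primal feasibility (all g_i <= 0): FAILS
Dual feasibility (all lambda_i >= 0): OK
Complementary slackness (lambda_i * g_i(x) = 0 for all i): OK

Verdict: the first failing condition is primal_feasibility -> primal.

primal


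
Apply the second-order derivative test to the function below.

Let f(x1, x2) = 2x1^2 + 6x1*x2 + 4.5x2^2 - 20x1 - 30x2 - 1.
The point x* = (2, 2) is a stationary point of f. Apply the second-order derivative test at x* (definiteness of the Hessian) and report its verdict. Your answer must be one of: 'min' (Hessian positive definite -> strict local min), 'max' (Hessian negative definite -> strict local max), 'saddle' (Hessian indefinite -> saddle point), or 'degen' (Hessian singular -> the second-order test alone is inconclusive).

Compute the Hessian H = grad^2 f:
  H = [[4, 6], [6, 9]]
Verify stationarity: grad f(x*) = H x* + g = (0, 0).
Eigenvalues of H: 0, 13.
H has a zero eigenvalue (singular; positive semidefinite but not definite), so H is neither positive definite, negative definite, nor indefinite. The second-order test alone is inconclusive -> degen.
(Indeed, f is constant along the null direction of H through x*, so x* is not a strict local extremum.)

degen


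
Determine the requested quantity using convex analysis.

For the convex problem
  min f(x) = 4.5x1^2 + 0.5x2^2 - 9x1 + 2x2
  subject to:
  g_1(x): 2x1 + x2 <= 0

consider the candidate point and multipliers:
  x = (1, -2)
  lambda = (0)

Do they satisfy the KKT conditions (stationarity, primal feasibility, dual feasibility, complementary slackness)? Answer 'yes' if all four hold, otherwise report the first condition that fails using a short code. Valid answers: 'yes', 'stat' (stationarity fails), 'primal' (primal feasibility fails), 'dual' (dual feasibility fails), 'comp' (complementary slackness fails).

Gradient of f: grad f(x) = Q x + c = (0, 0)
Constraint values g_i(x) = a_i^T x - b_i:
  g_1((1, -2)) = 0
Stationarity residual: grad f(x) + sum_i lambda_i a_i = (0, 0)
  -> stationarity OK
Primal feasibility (all g_i <= 0): OK
Dual feasibility (all lambda_i >= 0): OK
Complementary slackness (lambda_i * g_i(x) = 0 for all i): OK

Verdict: yes, KKT holds.

yes


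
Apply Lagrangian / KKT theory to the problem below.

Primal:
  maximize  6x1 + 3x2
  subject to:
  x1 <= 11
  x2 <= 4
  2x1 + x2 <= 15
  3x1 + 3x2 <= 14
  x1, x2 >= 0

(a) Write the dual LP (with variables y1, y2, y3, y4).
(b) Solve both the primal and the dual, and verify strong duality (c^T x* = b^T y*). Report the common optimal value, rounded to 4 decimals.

The standard primal-dual pair for 'max c^T x s.t. A x <= b, x >= 0' is:
  Dual:  min b^T y  s.t.  A^T y >= c,  y >= 0.

So the dual LP is:
  minimize  11y1 + 4y2 + 15y3 + 14y4
  subject to:
    y1 + 2y3 + 3y4 >= 6
    y2 + y3 + 3y4 >= 3
    y1, y2, y3, y4 >= 0

Solving the primal: x* = (4.6667, 0).
  primal value c^T x* = 28.
Solving the dual: y* = (0, 0, 0, 2).
  dual value b^T y* = 28.
Strong duality: c^T x* = b^T y*. Confirmed.

28


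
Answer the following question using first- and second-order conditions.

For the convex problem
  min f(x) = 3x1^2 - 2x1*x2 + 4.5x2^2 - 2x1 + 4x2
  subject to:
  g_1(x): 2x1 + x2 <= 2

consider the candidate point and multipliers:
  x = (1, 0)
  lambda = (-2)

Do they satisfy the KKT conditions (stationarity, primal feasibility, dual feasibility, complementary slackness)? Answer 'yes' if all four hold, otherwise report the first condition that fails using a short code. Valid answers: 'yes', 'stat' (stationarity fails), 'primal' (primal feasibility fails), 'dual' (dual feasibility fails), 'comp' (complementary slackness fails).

Gradient of f: grad f(x) = Q x + c = (4, 2)
Constraint values g_i(x) = a_i^T x - b_i:
  g_1((1, 0)) = 0
Stationarity residual: grad f(x) + sum_i lambda_i a_i = (0, 0)
  -> stationarity OK
Primal feasibility (all g_i <= 0): OK
Dual feasibility (all lambda_i >= 0): FAILS
Complementary slackness (lambda_i * g_i(x) = 0 for all i): OK

Verdict: the first failing condition is dual_feasibility -> dual.

dual


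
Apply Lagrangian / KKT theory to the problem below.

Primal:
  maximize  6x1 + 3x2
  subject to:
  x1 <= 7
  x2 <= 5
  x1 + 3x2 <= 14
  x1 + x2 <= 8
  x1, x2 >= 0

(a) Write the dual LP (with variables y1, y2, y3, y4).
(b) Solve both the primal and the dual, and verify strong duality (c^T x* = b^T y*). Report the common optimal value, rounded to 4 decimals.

The standard primal-dual pair for 'max c^T x s.t. A x <= b, x >= 0' is:
  Dual:  min b^T y  s.t.  A^T y >= c,  y >= 0.

So the dual LP is:
  minimize  7y1 + 5y2 + 14y3 + 8y4
  subject to:
    y1 + y3 + y4 >= 6
    y2 + 3y3 + y4 >= 3
    y1, y2, y3, y4 >= 0

Solving the primal: x* = (7, 1).
  primal value c^T x* = 45.
Solving the dual: y* = (3, 0, 0, 3).
  dual value b^T y* = 45.
Strong duality: c^T x* = b^T y*. Confirmed.

45


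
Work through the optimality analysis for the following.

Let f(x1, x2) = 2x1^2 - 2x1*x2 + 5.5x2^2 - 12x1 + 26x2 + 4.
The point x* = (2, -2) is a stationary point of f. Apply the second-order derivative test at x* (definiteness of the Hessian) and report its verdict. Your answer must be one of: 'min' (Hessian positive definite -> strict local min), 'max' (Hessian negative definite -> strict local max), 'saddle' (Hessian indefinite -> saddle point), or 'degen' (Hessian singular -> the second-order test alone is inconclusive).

Compute the Hessian H = grad^2 f:
  H = [[4, -2], [-2, 11]]
Verify stationarity: grad f(x*) = H x* + g = (0, 0).
Eigenvalues of H: 3.4689, 11.5311.
Both eigenvalues > 0, so H is positive definite -> x* is a strict local min.

min


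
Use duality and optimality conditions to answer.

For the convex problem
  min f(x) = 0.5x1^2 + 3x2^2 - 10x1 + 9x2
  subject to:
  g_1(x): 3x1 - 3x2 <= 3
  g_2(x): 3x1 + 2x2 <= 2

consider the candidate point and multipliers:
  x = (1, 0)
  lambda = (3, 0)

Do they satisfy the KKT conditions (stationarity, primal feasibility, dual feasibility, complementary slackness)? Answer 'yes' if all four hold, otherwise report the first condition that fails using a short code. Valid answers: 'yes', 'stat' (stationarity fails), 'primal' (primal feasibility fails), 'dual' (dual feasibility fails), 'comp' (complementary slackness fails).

Gradient of f: grad f(x) = Q x + c = (-9, 9)
Constraint values g_i(x) = a_i^T x - b_i:
  g_1((1, 0)) = 0
  g_2((1, 0)) = 1
Stationarity residual: grad f(x) + sum_i lambda_i a_i = (0, 0)
  -> stationarity OK
Primal feasibility (all g_i <= 0): FAILS
Dual feasibility (all lambda_i >= 0): OK
Complementary slackness (lambda_i * g_i(x) = 0 for all i): OK

Verdict: the first failing condition is primal_feasibility -> primal.

primal


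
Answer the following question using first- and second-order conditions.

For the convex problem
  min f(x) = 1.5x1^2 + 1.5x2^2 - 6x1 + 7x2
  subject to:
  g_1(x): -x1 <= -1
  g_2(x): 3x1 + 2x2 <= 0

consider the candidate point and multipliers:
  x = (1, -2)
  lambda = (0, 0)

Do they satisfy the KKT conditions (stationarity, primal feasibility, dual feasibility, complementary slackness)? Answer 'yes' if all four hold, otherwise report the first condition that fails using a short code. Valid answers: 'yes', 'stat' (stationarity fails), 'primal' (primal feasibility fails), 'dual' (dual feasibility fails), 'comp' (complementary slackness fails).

Gradient of f: grad f(x) = Q x + c = (-3, 1)
Constraint values g_i(x) = a_i^T x - b_i:
  g_1((1, -2)) = 0
  g_2((1, -2)) = -1
Stationarity residual: grad f(x) + sum_i lambda_i a_i = (-3, 1)
  -> stationarity FAILS
Primal feasibility (all g_i <= 0): OK
Dual feasibility (all lambda_i >= 0): OK
Complementary slackness (lambda_i * g_i(x) = 0 for all i): OK

Verdict: the first failing condition is stationarity -> stat.

stat


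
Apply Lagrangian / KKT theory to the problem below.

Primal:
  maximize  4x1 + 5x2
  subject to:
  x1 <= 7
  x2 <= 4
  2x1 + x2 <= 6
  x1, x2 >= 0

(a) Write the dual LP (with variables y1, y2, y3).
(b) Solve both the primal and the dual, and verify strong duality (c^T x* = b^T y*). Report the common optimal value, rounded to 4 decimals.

The standard primal-dual pair for 'max c^T x s.t. A x <= b, x >= 0' is:
  Dual:  min b^T y  s.t.  A^T y >= c,  y >= 0.

So the dual LP is:
  minimize  7y1 + 4y2 + 6y3
  subject to:
    y1 + 2y3 >= 4
    y2 + y3 >= 5
    y1, y2, y3 >= 0

Solving the primal: x* = (1, 4).
  primal value c^T x* = 24.
Solving the dual: y* = (0, 3, 2).
  dual value b^T y* = 24.
Strong duality: c^T x* = b^T y*. Confirmed.

24


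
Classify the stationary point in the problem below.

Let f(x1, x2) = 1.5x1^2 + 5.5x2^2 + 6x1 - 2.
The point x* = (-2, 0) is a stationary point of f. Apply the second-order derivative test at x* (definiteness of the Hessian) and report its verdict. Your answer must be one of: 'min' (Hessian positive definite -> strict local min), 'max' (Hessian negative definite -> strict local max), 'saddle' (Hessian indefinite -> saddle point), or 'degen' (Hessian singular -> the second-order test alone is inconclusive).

Compute the Hessian H = grad^2 f:
  H = [[3, 0], [0, 11]]
Verify stationarity: grad f(x*) = H x* + g = (0, 0).
Eigenvalues of H: 3, 11.
Both eigenvalues > 0, so H is positive definite -> x* is a strict local min.

min


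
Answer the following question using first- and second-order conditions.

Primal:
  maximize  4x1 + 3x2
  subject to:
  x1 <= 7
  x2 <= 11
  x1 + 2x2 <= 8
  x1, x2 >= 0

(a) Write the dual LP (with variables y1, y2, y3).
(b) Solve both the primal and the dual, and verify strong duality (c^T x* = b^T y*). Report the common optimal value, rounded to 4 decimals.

The standard primal-dual pair for 'max c^T x s.t. A x <= b, x >= 0' is:
  Dual:  min b^T y  s.t.  A^T y >= c,  y >= 0.

So the dual LP is:
  minimize  7y1 + 11y2 + 8y3
  subject to:
    y1 + y3 >= 4
    y2 + 2y3 >= 3
    y1, y2, y3 >= 0

Solving the primal: x* = (7, 0.5).
  primal value c^T x* = 29.5.
Solving the dual: y* = (2.5, 0, 1.5).
  dual value b^T y* = 29.5.
Strong duality: c^T x* = b^T y*. Confirmed.

29.5


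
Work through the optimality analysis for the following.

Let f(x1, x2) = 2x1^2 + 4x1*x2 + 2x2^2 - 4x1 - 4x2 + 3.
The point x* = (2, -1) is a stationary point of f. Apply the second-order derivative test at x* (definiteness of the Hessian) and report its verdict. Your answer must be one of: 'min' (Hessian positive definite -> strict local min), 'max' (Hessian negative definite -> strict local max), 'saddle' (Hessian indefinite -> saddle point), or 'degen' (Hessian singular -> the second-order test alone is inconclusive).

Compute the Hessian H = grad^2 f:
  H = [[4, 4], [4, 4]]
Verify stationarity: grad f(x*) = H x* + g = (0, 0).
Eigenvalues of H: 0, 8.
H has a zero eigenvalue (singular; positive semidefinite but not definite), so H is neither positive definite, negative definite, nor indefinite. The second-order test alone is inconclusive -> degen.
(Indeed, f is constant along the null direction of H through x*, so x* is not a strict local extremum.)

degen


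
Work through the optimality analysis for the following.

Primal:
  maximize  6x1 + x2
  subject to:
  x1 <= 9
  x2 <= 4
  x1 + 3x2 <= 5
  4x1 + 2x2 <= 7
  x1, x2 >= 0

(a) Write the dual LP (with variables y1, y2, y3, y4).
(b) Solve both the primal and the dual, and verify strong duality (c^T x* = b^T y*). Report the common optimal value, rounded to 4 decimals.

The standard primal-dual pair for 'max c^T x s.t. A x <= b, x >= 0' is:
  Dual:  min b^T y  s.t.  A^T y >= c,  y >= 0.

So the dual LP is:
  minimize  9y1 + 4y2 + 5y3 + 7y4
  subject to:
    y1 + y3 + 4y4 >= 6
    y2 + 3y3 + 2y4 >= 1
    y1, y2, y3, y4 >= 0

Solving the primal: x* = (1.75, 0).
  primal value c^T x* = 10.5.
Solving the dual: y* = (0, 0, 0, 1.5).
  dual value b^T y* = 10.5.
Strong duality: c^T x* = b^T y*. Confirmed.

10.5


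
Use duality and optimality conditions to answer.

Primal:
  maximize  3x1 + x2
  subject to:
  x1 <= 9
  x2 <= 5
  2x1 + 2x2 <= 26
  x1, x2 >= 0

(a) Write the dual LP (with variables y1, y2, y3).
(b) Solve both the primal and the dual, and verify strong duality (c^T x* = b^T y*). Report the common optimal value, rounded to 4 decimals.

The standard primal-dual pair for 'max c^T x s.t. A x <= b, x >= 0' is:
  Dual:  min b^T y  s.t.  A^T y >= c,  y >= 0.

So the dual LP is:
  minimize  9y1 + 5y2 + 26y3
  subject to:
    y1 + 2y3 >= 3
    y2 + 2y3 >= 1
    y1, y2, y3 >= 0

Solving the primal: x* = (9, 4).
  primal value c^T x* = 31.
Solving the dual: y* = (2, 0, 0.5).
  dual value b^T y* = 31.
Strong duality: c^T x* = b^T y*. Confirmed.

31


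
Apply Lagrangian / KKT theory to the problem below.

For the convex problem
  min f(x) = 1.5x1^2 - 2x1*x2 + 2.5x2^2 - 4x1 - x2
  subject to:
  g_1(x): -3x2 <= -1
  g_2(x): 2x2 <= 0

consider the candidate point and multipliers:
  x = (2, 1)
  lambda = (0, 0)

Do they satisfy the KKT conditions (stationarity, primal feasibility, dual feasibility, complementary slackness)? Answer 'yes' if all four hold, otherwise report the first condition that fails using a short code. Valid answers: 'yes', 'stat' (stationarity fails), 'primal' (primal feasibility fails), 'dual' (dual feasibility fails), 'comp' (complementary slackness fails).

Gradient of f: grad f(x) = Q x + c = (0, 0)
Constraint values g_i(x) = a_i^T x - b_i:
  g_1((2, 1)) = -2
  g_2((2, 1)) = 2
Stationarity residual: grad f(x) + sum_i lambda_i a_i = (0, 0)
  -> stationarity OK
Primal feasibility (all g_i <= 0): FAILS
Dual feasibility (all lambda_i >= 0): OK
Complementary slackness (lambda_i * g_i(x) = 0 for all i): OK

Verdict: the first failing condition is primal_feasibility -> primal.

primal


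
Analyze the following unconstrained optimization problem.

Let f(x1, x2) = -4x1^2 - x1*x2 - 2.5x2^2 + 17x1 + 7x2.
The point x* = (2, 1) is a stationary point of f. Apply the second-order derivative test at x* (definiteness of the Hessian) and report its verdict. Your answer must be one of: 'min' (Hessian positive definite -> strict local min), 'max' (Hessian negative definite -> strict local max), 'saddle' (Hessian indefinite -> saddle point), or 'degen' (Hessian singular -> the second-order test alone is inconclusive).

Compute the Hessian H = grad^2 f:
  H = [[-8, -1], [-1, -5]]
Verify stationarity: grad f(x*) = H x* + g = (0, 0).
Eigenvalues of H: -8.3028, -4.6972.
Both eigenvalues < 0, so H is negative definite -> x* is a strict local max.

max


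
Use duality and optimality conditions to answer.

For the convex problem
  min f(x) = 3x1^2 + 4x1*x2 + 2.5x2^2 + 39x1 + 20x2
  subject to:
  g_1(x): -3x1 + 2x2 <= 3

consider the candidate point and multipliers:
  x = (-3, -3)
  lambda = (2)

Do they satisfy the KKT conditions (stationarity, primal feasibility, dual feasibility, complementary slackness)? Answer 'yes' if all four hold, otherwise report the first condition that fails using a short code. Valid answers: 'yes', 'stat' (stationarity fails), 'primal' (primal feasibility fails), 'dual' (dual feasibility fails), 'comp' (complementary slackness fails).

Gradient of f: grad f(x) = Q x + c = (9, -7)
Constraint values g_i(x) = a_i^T x - b_i:
  g_1((-3, -3)) = 0
Stationarity residual: grad f(x) + sum_i lambda_i a_i = (3, -3)
  -> stationarity FAILS
Primal feasibility (all g_i <= 0): OK
Dual feasibility (all lambda_i >= 0): OK
Complementary slackness (lambda_i * g_i(x) = 0 for all i): OK

Verdict: the first failing condition is stationarity -> stat.

stat


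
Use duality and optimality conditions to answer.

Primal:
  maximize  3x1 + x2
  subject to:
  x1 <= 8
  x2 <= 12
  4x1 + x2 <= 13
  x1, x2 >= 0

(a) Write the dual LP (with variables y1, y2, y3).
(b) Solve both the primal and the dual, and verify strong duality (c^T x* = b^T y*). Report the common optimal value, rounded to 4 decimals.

The standard primal-dual pair for 'max c^T x s.t. A x <= b, x >= 0' is:
  Dual:  min b^T y  s.t.  A^T y >= c,  y >= 0.

So the dual LP is:
  minimize  8y1 + 12y2 + 13y3
  subject to:
    y1 + 4y3 >= 3
    y2 + y3 >= 1
    y1, y2, y3 >= 0

Solving the primal: x* = (0.25, 12).
  primal value c^T x* = 12.75.
Solving the dual: y* = (0, 0.25, 0.75).
  dual value b^T y* = 12.75.
Strong duality: c^T x* = b^T y*. Confirmed.

12.75


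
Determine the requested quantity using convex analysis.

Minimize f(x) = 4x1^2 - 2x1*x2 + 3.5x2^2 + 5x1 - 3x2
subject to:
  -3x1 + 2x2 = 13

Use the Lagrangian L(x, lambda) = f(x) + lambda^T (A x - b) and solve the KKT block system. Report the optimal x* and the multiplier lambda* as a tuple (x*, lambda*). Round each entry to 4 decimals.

Form the Lagrangian:
  L(x, lambda) = (1/2) x^T Q x + c^T x + lambda^T (A x - b)
Stationarity (grad_x L = 0): Q x + c + A^T lambda = 0.
Primal feasibility: A x = b.

This gives the KKT block system:
  [ Q   A^T ] [ x     ]   [-c ]
  [ A    0  ] [ lambda ] = [ b ]

Solving the linear system:
  x*      = (-3.1408, 1.7887)
  lambda* = (-7.9014)
  f(x*)   = 40.8239

x* = (-3.1408, 1.7887), lambda* = (-7.9014)


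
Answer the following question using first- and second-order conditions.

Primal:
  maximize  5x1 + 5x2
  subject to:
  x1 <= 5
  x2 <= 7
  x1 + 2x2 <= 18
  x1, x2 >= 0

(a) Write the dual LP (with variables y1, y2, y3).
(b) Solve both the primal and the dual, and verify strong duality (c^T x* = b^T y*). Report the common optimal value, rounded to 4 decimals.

The standard primal-dual pair for 'max c^T x s.t. A x <= b, x >= 0' is:
  Dual:  min b^T y  s.t.  A^T y >= c,  y >= 0.

So the dual LP is:
  minimize  5y1 + 7y2 + 18y3
  subject to:
    y1 + y3 >= 5
    y2 + 2y3 >= 5
    y1, y2, y3 >= 0

Solving the primal: x* = (5, 6.5).
  primal value c^T x* = 57.5.
Solving the dual: y* = (2.5, 0, 2.5).
  dual value b^T y* = 57.5.
Strong duality: c^T x* = b^T y*. Confirmed.

57.5


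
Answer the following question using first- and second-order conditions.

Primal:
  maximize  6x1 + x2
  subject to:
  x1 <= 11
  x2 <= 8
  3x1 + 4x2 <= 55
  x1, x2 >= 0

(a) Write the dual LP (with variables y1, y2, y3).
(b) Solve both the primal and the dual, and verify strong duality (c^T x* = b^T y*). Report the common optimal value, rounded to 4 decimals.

The standard primal-dual pair for 'max c^T x s.t. A x <= b, x >= 0' is:
  Dual:  min b^T y  s.t.  A^T y >= c,  y >= 0.

So the dual LP is:
  minimize  11y1 + 8y2 + 55y3
  subject to:
    y1 + 3y3 >= 6
    y2 + 4y3 >= 1
    y1, y2, y3 >= 0

Solving the primal: x* = (11, 5.5).
  primal value c^T x* = 71.5.
Solving the dual: y* = (5.25, 0, 0.25).
  dual value b^T y* = 71.5.
Strong duality: c^T x* = b^T y*. Confirmed.

71.5


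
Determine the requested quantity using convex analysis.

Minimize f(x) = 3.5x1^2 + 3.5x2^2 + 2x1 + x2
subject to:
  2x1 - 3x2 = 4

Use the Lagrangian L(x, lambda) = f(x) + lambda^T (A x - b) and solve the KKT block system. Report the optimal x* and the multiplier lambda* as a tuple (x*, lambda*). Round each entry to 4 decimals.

Form the Lagrangian:
  L(x, lambda) = (1/2) x^T Q x + c^T x + lambda^T (A x - b)
Stationarity (grad_x L = 0): Q x + c + A^T lambda = 0.
Primal feasibility: A x = b.

This gives the KKT block system:
  [ Q   A^T ] [ x     ]   [-c ]
  [ A    0  ] [ lambda ] = [ b ]

Solving the linear system:
  x*      = (0.3516, -1.0989)
  lambda* = (-2.2308)
  f(x*)   = 4.2637

x* = (0.3516, -1.0989), lambda* = (-2.2308)


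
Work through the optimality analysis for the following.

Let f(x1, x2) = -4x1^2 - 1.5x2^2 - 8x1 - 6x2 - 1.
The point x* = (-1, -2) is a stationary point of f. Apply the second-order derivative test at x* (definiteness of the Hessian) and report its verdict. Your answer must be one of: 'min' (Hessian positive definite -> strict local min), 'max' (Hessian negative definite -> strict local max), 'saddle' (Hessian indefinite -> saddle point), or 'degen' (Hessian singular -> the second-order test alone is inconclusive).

Compute the Hessian H = grad^2 f:
  H = [[-8, 0], [0, -3]]
Verify stationarity: grad f(x*) = H x* + g = (0, 0).
Eigenvalues of H: -8, -3.
Both eigenvalues < 0, so H is negative definite -> x* is a strict local max.

max


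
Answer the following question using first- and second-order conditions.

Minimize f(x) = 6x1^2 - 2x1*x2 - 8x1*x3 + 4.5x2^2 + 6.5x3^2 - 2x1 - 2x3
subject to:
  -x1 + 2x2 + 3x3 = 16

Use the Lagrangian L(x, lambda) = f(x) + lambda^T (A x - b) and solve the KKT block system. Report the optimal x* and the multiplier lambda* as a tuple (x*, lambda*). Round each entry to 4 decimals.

Form the Lagrangian:
  L(x, lambda) = (1/2) x^T Q x + c^T x + lambda^T (A x - b)
Stationarity (grad_x L = 0): Q x + c + A^T lambda = 0.
Primal feasibility: A x = b.

This gives the KKT block system:
  [ Q   A^T ] [ x     ]   [-c ]
  [ A    0  ] [ lambda ] = [ b ]

Solving the linear system:
  x*      = (2.5775, 2.9601, 4.2191)
  lambda* = (-10.7428)
  f(x*)   = 79.1458

x* = (2.5775, 2.9601, 4.2191), lambda* = (-10.7428)


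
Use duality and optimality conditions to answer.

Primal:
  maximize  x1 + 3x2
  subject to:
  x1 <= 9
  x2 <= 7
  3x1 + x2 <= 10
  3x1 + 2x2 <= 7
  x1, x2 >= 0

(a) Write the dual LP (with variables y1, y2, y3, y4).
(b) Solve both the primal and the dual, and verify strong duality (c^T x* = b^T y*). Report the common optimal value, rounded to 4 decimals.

The standard primal-dual pair for 'max c^T x s.t. A x <= b, x >= 0' is:
  Dual:  min b^T y  s.t.  A^T y >= c,  y >= 0.

So the dual LP is:
  minimize  9y1 + 7y2 + 10y3 + 7y4
  subject to:
    y1 + 3y3 + 3y4 >= 1
    y2 + y3 + 2y4 >= 3
    y1, y2, y3, y4 >= 0

Solving the primal: x* = (0, 3.5).
  primal value c^T x* = 10.5.
Solving the dual: y* = (0, 0, 0, 1.5).
  dual value b^T y* = 10.5.
Strong duality: c^T x* = b^T y*. Confirmed.

10.5


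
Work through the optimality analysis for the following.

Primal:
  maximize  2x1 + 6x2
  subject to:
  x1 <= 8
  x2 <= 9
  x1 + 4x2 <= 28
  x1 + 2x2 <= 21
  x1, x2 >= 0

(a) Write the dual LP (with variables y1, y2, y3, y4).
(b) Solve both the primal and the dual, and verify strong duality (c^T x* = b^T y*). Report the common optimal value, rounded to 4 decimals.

The standard primal-dual pair for 'max c^T x s.t. A x <= b, x >= 0' is:
  Dual:  min b^T y  s.t.  A^T y >= c,  y >= 0.

So the dual LP is:
  minimize  8y1 + 9y2 + 28y3 + 21y4
  subject to:
    y1 + y3 + y4 >= 2
    y2 + 4y3 + 2y4 >= 6
    y1, y2, y3, y4 >= 0

Solving the primal: x* = (8, 5).
  primal value c^T x* = 46.
Solving the dual: y* = (0.5, 0, 1.5, 0).
  dual value b^T y* = 46.
Strong duality: c^T x* = b^T y*. Confirmed.

46


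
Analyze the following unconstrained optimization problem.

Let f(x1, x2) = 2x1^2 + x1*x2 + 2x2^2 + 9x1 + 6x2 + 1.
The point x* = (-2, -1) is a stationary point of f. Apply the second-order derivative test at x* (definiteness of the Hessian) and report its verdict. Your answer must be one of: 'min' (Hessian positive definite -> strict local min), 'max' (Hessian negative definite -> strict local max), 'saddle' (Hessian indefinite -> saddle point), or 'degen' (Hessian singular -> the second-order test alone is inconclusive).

Compute the Hessian H = grad^2 f:
  H = [[4, 1], [1, 4]]
Verify stationarity: grad f(x*) = H x* + g = (0, 0).
Eigenvalues of H: 3, 5.
Both eigenvalues > 0, so H is positive definite -> x* is a strict local min.

min


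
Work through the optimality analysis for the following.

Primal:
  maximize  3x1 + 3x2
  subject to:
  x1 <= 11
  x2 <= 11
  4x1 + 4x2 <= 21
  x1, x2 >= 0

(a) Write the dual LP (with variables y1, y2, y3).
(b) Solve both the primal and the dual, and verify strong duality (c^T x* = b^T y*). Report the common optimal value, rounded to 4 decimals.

The standard primal-dual pair for 'max c^T x s.t. A x <= b, x >= 0' is:
  Dual:  min b^T y  s.t.  A^T y >= c,  y >= 0.

So the dual LP is:
  minimize  11y1 + 11y2 + 21y3
  subject to:
    y1 + 4y3 >= 3
    y2 + 4y3 >= 3
    y1, y2, y3 >= 0

Solving the primal: x* = (5.25, 0).
  primal value c^T x* = 15.75.
Solving the dual: y* = (0, 0, 0.75).
  dual value b^T y* = 15.75.
Strong duality: c^T x* = b^T y*. Confirmed.

15.75


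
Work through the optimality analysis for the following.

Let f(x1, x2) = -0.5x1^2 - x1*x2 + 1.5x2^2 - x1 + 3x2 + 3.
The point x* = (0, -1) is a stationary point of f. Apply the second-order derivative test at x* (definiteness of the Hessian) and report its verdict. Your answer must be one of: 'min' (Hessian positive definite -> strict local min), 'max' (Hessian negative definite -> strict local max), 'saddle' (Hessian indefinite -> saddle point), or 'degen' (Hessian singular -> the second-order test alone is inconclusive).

Compute the Hessian H = grad^2 f:
  H = [[-1, -1], [-1, 3]]
Verify stationarity: grad f(x*) = H x* + g = (0, 0).
Eigenvalues of H: -1.2361, 3.2361.
Eigenvalues have mixed signs, so H is indefinite -> x* is a saddle point.

saddle


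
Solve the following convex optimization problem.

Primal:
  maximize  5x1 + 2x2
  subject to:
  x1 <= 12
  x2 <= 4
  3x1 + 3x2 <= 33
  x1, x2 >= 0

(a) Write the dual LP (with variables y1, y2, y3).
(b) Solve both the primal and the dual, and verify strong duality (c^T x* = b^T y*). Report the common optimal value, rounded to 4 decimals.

The standard primal-dual pair for 'max c^T x s.t. A x <= b, x >= 0' is:
  Dual:  min b^T y  s.t.  A^T y >= c,  y >= 0.

So the dual LP is:
  minimize  12y1 + 4y2 + 33y3
  subject to:
    y1 + 3y3 >= 5
    y2 + 3y3 >= 2
    y1, y2, y3 >= 0

Solving the primal: x* = (11, 0).
  primal value c^T x* = 55.
Solving the dual: y* = (0, 0, 1.6667).
  dual value b^T y* = 55.
Strong duality: c^T x* = b^T y*. Confirmed.

55


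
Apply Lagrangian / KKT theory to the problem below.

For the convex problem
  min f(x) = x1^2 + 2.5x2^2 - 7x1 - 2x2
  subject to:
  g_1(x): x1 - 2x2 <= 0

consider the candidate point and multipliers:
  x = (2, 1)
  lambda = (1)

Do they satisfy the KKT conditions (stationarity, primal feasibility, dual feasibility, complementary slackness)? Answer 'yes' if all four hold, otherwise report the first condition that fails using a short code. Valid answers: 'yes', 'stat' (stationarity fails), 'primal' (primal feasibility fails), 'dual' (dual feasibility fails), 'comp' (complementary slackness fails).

Gradient of f: grad f(x) = Q x + c = (-3, 3)
Constraint values g_i(x) = a_i^T x - b_i:
  g_1((2, 1)) = 0
Stationarity residual: grad f(x) + sum_i lambda_i a_i = (-2, 1)
  -> stationarity FAILS
Primal feasibility (all g_i <= 0): OK
Dual feasibility (all lambda_i >= 0): OK
Complementary slackness (lambda_i * g_i(x) = 0 for all i): OK

Verdict: the first failing condition is stationarity -> stat.

stat
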